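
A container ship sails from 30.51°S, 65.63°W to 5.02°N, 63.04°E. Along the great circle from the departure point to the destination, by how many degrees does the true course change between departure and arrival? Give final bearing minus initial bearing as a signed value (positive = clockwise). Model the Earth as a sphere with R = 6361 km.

-51.5°

Initial bearing θ₁ = atan2(sin Δλ cos φ₂, cos φ₁ sin φ₂ − sin φ₁ cos φ₂ cos Δλ) = 107.19°
Final bearing θ₂ = (initial bearing from the destination back to the start) + 180° = 55.71°
Δθ = θ₂ − θ₁ = -51.5°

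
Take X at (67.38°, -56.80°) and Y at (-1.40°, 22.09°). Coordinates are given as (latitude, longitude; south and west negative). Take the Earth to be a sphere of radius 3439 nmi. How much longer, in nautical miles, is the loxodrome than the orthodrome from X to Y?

Great circle: cos σ = sin φ₁ sin φ₂ + cos φ₁ cos φ₂ cos Δλ,  σ = 1.5192 rad → d_gc = 5224.6 nmi
Rhumb line: Δψ = -1.6339, q = Δφ/Δψ = 0.7347, d_rh = R√(Δφ²+q²Δλ²) = 5398.7 nmi
Excess = 5398.7 − 5224.6 = 174.1 ≈ 174 nmi

174 nmi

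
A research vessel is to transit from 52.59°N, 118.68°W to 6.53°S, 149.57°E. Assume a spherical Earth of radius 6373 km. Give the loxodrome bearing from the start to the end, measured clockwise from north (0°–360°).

Δψ = ln[tan(π/4+φ₂/2)/tan(π/4+φ₁/2)] = -1.1972
Δλ = -1.6013 rad (taken the short way round)
course = atan2(Δλ, Δψ) = 233.22°

233.2°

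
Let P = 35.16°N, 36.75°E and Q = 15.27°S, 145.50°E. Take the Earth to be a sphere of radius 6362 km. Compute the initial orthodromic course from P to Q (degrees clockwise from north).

θ = atan2( sin Δλ·cos φ₂ ,  cos φ₁ sin φ₂ − sin φ₁ cos φ₂ cos Δλ )
  = atan2(+0.9135, -0.0367) = 92.30°

92.3°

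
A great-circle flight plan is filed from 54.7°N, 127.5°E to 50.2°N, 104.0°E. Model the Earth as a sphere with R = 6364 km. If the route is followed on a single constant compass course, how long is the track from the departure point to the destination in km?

Δψ = ln[tan(π/4+φ₂/2)/tan(π/4+φ₁/2)] = -0.1290;  Δφ = -0.0785 rad,  Δλ = -0.4102 rad
q = Δφ/Δψ = 0.6088
d = R·√(Δφ² + q²Δλ²) = 6364·0.26175 = 1666 km

1666 km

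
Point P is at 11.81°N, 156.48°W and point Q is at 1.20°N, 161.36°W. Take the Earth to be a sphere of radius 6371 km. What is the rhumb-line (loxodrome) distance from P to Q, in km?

1297 km

Rhumb course C = atan2(Δλ, Δψ) with Δψ = ln[tan(π/4+φ₂/2)/tan(π/4+φ₁/2)] = -0.1867, Δλ = -0.0852 → C = 204.53°
d = R·|Δφ| / |cos C| = 6371·0.18518 / 0.90976 = 1297 km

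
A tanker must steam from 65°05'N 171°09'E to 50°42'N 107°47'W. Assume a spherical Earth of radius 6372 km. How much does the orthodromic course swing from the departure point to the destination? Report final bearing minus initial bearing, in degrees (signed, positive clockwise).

+72.3°

At departure: θ₁ = atan2(sin Δλ cos φ₂, cos φ₁ sin φ₂ − sin φ₁ cos φ₂ cos Δλ) = 69.27°
At arrival: θ₂ = atan2(sin Δλ cos φ₁, −cos φ₂ sin φ₁ + sin φ₂ cos φ₁ cos Δλ) = 141.53°
Δθ = θ₂ − θ₁ = +72.3°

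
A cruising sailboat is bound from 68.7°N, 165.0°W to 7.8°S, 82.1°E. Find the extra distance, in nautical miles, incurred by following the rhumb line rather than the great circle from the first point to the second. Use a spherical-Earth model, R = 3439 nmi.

Great circle: cos σ = sin φ₁ sin φ₂ + cos φ₁ cos φ₂ cos Δλ,  σ = 1.8405 rad → d_gc = 6329.6 nmi
Rhumb line: Δψ = -1.8076, q = Δφ/Δψ = 0.7386, d_rh = R√(Δφ²+q²Δλ²) = 6792.4 nmi
Excess = 6792.4 − 6329.6 = 462.8 ≈ 463 nmi

463 nmi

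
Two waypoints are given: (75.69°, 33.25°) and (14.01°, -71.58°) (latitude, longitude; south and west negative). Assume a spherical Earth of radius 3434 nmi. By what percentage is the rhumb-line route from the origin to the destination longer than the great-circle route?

9.0%

Great circle: σ = 1.3967 rad → d_gc = Rσ = 4796.3 nmi
Rhumb: Δφ = -1.0765, Δλ = -1.8296, Δψ = -1.8282, q = Δφ/Δψ = 0.5888 → d_rh = R√(Δφ²+q²Δλ²) = 5230.1 nmi
Excess = (5230.1 − 4796.3) / 4796.3 = 433.8 / 4796.3 = 9.04% ≈ 9.0%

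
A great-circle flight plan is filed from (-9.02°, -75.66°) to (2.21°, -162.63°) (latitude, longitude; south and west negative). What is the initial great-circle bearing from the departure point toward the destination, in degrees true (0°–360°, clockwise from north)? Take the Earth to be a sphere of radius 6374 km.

272.7°

N = sin Δλ·cos φ₂ = -0.9979;  D = cos φ₁ sin φ₂ − sin φ₁ cos φ₂ cos Δλ = +0.0464
initial course = atan2(N, D) = 272.66°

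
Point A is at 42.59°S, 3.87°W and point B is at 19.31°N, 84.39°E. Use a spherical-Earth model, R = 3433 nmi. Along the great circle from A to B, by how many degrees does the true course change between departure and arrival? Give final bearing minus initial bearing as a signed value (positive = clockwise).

Initial bearing θ₁ = atan2(sin Δλ cos φ₂, cos φ₁ sin φ₂ − sin φ₁ cos φ₂ cos Δλ) = 74.43°
Final bearing θ₂ = (initial bearing from the destination back to the start) + 180° = 48.72°
Δθ = θ₂ − θ₁ = -25.7°

-25.7°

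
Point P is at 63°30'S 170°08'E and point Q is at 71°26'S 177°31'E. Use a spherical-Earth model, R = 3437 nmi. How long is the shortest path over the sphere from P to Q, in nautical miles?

504 nmi

cos σ = sin φ₁ sin φ₂ + cos φ₁ cos φ₂ cos Δλ
      = sin(-63.50°)sin(-71.43°) + cos(-63.50°)cos(-71.43°)cos(7.38°) = 0.9893
σ = 8.408° → d = Rσ = 3437·0.14675 = 504 nmi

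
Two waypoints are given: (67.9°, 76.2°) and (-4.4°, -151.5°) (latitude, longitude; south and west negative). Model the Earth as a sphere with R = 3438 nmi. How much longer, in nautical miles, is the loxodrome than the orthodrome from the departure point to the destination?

Great circle: cos σ = sin φ₁ sin φ₂ + cos φ₁ cos φ₂ cos Δλ,  σ = 1.9003 rad → d_gc = 6533.1 nmi
Rhumb line: Δψ = -1.7102, q = Δφ/Δψ = 0.7379, d_rh = R√(Δφ²+q²Δλ²) = 7289.2 nmi
Excess = 7289.2 − 6533.1 = 756.1 ≈ 756 nmi

756 nmi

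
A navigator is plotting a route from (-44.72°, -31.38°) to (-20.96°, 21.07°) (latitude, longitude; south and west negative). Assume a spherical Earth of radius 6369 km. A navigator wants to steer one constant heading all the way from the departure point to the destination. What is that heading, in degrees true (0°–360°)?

61.3°

Meridional parts: M(φ₁)=-0.8745, M(φ₂)=-0.3743 → ΔM = +0.5002;  Δλ = +0.9154 rad
tan C = Δλ / ΔM = +1.8301 → C = 61.35°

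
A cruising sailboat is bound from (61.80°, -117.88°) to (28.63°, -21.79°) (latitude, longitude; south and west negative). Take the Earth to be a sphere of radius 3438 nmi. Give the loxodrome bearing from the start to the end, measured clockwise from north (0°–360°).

117.1°

Δψ = ln[tan(π/4+φ₂/2)/tan(π/4+φ₁/2)] = -0.8597
Δλ = +1.6771 rad (taken the short way round)
course = atan2(Δλ, Δψ) = 117.14°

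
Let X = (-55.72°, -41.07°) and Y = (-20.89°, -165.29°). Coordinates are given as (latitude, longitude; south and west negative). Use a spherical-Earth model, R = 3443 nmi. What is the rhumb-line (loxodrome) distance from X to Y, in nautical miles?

6024 nmi

Δψ = ln[tan(π/4+φ₂/2)/tan(π/4+φ₁/2)] = +0.8034;  Δφ = +0.6079 rad,  Δλ = -2.1680 rad
q = Δφ/Δψ = 0.7567
d = R·√(Δφ² + q²Δλ²) = 3443·1.74950 = 6024 nmi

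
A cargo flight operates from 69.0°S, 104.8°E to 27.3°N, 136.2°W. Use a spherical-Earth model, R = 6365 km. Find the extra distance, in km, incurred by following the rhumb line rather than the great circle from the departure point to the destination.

816 km

Great circle: cos σ = sin φ₁ sin φ₂ + cos φ₁ cos φ₂ cos Δλ,  σ = 2.1927 rad → d_gc = 13956.5 km
Rhumb line: Δψ = +2.1812, q = Δφ/Δψ = 0.7706, d_rh = R√(Δφ²+q²Δλ²) = 14772.2 km
Excess = 14772.2 − 13956.5 = 815.7 ≈ 816 km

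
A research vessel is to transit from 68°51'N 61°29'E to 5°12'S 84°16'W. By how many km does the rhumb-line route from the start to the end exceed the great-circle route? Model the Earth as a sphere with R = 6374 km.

Great circle: cos σ = sin φ₁ sin φ₂ + cos φ₁ cos φ₂ cos Δλ,  σ = 1.9623 rad → d_gc = 12507.5 km
Rhumb line: Δψ = -1.7692, q = Δφ/Δψ = 0.7305, d_rh = R√(Δφ²+q²Δλ²) = 14427.9 km
Excess = 14427.9 − 12507.5 = 1920.4 ≈ 1920 km

1920 km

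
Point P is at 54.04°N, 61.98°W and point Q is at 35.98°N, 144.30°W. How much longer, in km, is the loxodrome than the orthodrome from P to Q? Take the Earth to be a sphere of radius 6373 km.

Great circle: cos σ = sin φ₁ sin φ₂ + cos φ₁ cos φ₂ cos Δλ,  σ = 1.0015 rad → d_gc = 6382.5 km
Rhumb line: Δψ = -0.4515, q = Δφ/Δψ = 0.6981, d_rh = R√(Δφ²+q²Δλ²) = 6700.3 km
Excess = 6700.3 − 6382.5 = 317.8 ≈ 318 km

318 km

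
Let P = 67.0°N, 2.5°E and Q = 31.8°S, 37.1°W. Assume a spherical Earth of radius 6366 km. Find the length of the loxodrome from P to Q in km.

Rhumb course C = atan2(Δλ, Δψ) with Δψ = ln[tan(π/4+φ₂/2)/tan(π/4+φ₁/2)] = -2.1782, Δλ = -0.6912 → C = 197.60°
d = R·|Δφ| / |cos C| = 6366·1.72439 / 0.95317 = 11517 km

11517 km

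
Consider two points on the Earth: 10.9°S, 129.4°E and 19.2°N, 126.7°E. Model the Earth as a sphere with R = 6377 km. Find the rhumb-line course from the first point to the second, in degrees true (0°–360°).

Meridional parts: M(φ₁)=-0.1914, M(φ₂)=+0.3416 → ΔM = +0.5330;  Δλ = -0.0471 rad
tan C = Δλ / ΔM = -0.0884 → C = 354.95°

354.9°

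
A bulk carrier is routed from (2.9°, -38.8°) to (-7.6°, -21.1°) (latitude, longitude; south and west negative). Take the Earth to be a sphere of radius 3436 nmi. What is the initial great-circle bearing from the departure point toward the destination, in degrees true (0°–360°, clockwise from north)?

120.8°

N = sin Δλ·cos φ₂ = +0.3014;  D = cos φ₁ sin φ₂ − sin φ₁ cos φ₂ cos Δλ = -0.1799
initial course = atan2(N, D) = 120.83°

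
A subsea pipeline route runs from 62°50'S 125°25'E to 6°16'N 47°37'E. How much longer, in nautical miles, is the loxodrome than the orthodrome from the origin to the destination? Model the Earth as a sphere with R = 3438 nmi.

Great circle: cos σ = sin φ₁ sin φ₂ + cos φ₁ cos φ₂ cos Δλ,  σ = 1.5720 rad → d_gc = 5404.5 nmi
Rhumb line: Δψ = +1.5300, q = Δφ/Δψ = 0.7883, d_rh = R√(Δφ²+q²Δλ²) = 5543.7 nmi
Excess = 5543.7 − 5404.5 = 139.2 ≈ 139 nmi

139 nmi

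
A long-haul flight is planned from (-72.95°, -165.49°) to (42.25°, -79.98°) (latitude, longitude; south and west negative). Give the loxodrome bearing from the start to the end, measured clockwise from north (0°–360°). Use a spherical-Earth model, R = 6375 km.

28.8°

Δψ = ln[tan(π/4+φ₂/2)/tan(π/4+φ₁/2)] = +2.7129
Δλ = +1.4924 rad (taken the short way round)
course = atan2(Δλ, Δψ) = 28.82°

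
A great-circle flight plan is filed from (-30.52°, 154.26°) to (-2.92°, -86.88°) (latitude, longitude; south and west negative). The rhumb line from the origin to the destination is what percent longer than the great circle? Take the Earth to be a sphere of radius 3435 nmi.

Great circle: σ = 1.9708 rad → d_gc = Rσ = 6769.6 nmi
Rhumb: Δφ = +0.4817, Δλ = +2.0745, Δψ = +0.5088, q = Δφ/Δψ = 0.9467 → d_rh = R√(Δφ²+q²Δλ²) = 6946.1 nmi
Excess = (6946.1 − 6769.6) / 6769.6 = 176.5 / 6769.6 = 2.61% ≈ 2.6%

2.6%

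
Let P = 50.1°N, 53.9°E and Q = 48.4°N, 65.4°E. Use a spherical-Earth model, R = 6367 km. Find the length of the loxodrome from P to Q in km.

855 km

Rhumb course C = atan2(Δλ, Δψ) with Δψ = ln[tan(π/4+φ₂/2)/tan(π/4+φ₁/2)] = -0.0455, Δλ = +0.2007 → C = 102.76°
d = R·|Δφ| / |cos C| = 6367·0.02967 / 0.22090 = 855 km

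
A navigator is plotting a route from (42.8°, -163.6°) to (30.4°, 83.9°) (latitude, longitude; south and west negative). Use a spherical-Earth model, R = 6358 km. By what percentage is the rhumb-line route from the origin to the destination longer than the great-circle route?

Great circle: σ = 1.4690 rad → d_gc = Rσ = 9339.8 km
Rhumb: Δφ = -0.2164, Δλ = -1.9635, Δψ = -0.2707, q = Δφ/Δψ = 0.7995 → d_rh = R√(Δφ²+q²Δλ²) = 10075.4 km
Excess = (10075.4 − 9339.8) / 9339.8 = 735.6 / 9339.8 = 7.88% ≈ 7.9%

7.9%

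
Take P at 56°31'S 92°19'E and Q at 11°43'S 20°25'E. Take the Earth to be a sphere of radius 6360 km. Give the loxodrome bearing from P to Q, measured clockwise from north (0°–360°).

Δψ = ln[tan(π/4+φ₂/2)/tan(π/4+φ₁/2)] = +0.9954
Δλ = -1.2549 rad (taken the short way round)
course = atan2(Δλ, Δψ) = 308.42°

308.4°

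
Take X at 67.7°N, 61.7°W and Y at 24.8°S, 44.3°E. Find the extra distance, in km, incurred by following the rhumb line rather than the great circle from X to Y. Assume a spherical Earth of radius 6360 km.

571 km

Great circle: cos σ = sin φ₁ sin φ₂ + cos φ₁ cos φ₂ cos Δλ,  σ = 2.0749 rad → d_gc = 13196.4 km
Rhumb line: Δψ = -2.0711, q = Δφ/Δψ = 0.7795, d_rh = R√(Δφ²+q²Δλ²) = 13767.8 km
Excess = 13767.8 − 13196.4 = 571.4 ≈ 571 km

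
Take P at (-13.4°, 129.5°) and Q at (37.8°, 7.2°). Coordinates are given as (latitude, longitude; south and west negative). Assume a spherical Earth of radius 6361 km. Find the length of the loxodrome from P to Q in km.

Δψ = ln[tan(π/4+φ₂/2)/tan(π/4+φ₁/2)] = +0.9496;  Δφ = +0.8936 rad,  Δλ = -2.1345 rad
q = Δφ/Δψ = 0.9410
d = R·√(Δφ² + q²Δλ²) = 6361·2.19848 = 13985 km

13985 km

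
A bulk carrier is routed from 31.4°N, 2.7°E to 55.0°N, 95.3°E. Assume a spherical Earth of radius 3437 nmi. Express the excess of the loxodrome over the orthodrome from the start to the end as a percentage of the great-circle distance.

6.2%

Great circle: σ = 1.1543 rad → d_gc = Rσ = 3967.3 nmi
Rhumb: Δφ = +0.4119, Δλ = +1.6162, Δψ = +0.5765, q = Δφ/Δψ = 0.7145 → d_rh = R√(Δφ²+q²Δλ²) = 4213.7 nmi
Excess = (4213.7 − 3967.3) / 3967.3 = 246.4 / 3967.3 = 6.21% ≈ 6.2%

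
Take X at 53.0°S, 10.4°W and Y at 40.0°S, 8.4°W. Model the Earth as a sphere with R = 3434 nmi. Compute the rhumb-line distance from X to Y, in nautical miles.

Rhumb course C = atan2(Δλ, Δψ) with Δψ = ln[tan(π/4+φ₂/2)/tan(π/4+φ₁/2)] = +0.3319, Δλ = +0.0349 → C = 6.00°
d = R·|Δφ| / |cos C| = 3434·0.22689 / 0.99452 = 783 nmi

783 nmi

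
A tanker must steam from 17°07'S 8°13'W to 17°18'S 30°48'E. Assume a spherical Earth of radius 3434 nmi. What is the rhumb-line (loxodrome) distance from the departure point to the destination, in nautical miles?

Δψ = ln[tan(π/4+φ₂/2)/tan(π/4+φ₁/2)] = -0.0033;  Δφ = -0.0032 rad,  Δλ = +0.6810 rad
q = Δφ/Δψ = 0.9552
d = R·√(Δφ² + q²Δλ²) = 3434·0.65049 = 2234 nmi

2234 nmi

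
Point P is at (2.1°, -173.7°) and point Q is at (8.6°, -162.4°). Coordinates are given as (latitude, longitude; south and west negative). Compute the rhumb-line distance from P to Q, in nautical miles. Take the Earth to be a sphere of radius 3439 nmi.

780 nmi

Rhumb course C = atan2(Δλ, Δψ) with Δψ = ln[tan(π/4+φ₂/2)/tan(π/4+φ₁/2)] = +0.1140, Δλ = +0.1972 → C = 59.97°
d = R·|Δφ| / |cos C| = 3439·0.11345 / 0.50046 = 780 nmi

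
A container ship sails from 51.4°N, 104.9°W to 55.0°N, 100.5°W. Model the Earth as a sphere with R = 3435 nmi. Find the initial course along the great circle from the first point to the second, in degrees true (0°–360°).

34.5°

θ = atan2( sin Δλ·cos φ₂ ,  cos φ₁ sin φ₂ − sin φ₁ cos φ₂ cos Δλ )
  = atan2(+0.0440, +0.0641) = 34.46°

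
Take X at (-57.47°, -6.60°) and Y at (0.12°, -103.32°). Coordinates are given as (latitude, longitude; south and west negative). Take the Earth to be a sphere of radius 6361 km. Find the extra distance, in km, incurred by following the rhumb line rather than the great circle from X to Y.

431 km

Great circle: cos σ = sin φ₁ sin φ₂ + cos φ₁ cos φ₂ cos Δλ,  σ = 1.6355 rad → d_gc = 10403.6 km
Rhumb line: Δψ = +1.2339, q = Δφ/Δψ = 0.8146, d_rh = R√(Δφ²+q²Δλ²) = 10834.5 km
Excess = 10834.5 − 10403.6 = 430.9 ≈ 431 km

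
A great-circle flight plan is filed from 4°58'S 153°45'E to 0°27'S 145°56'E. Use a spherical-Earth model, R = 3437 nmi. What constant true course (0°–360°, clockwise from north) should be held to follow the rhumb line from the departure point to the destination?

Meridional parts: M(φ₁)=-0.0868, M(φ₂)=-0.0079 → ΔM = +0.0789;  Δλ = -0.1364 rad
tan C = Δλ / ΔM = -1.7282 → C = 300.05°

300.1°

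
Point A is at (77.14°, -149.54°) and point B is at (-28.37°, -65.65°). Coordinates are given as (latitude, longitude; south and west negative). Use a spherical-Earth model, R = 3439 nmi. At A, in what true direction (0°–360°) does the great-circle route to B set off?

102.7°

N = sin Δλ·cos φ₂ = +0.8749;  D = cos φ₁ sin φ₂ − sin φ₁ cos φ₂ cos Δλ = -0.1971
initial course = atan2(N, D) = 102.69°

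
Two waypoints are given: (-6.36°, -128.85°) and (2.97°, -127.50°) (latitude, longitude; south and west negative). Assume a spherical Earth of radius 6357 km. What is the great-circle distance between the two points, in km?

1046 km

Haversine: a = sin²(Δφ/2)+cos φ₁ cos φ₂ sin²(Δλ/2) = 0.00675;  σ = 2·atan2(√a,√(1−a))
σ = 9.427° → d = Rσ = 6357·0.16453 = 1046 km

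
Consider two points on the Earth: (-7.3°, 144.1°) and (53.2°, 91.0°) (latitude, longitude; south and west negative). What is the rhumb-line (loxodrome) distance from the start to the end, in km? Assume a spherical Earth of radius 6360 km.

8413 km

Rhumb course C = atan2(Δλ, Δψ) with Δψ = ln[tan(π/4+φ₂/2)/tan(π/4+φ₁/2)] = +1.2284, Δλ = -0.9268 → C = 322.97°
d = R·|Δφ| / |cos C| = 6360·1.05592 / 0.79829 = 8413 km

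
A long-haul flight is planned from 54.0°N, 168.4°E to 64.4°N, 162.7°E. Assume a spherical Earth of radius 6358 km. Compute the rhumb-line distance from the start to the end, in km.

Rhumb course C = atan2(Δλ, Δψ) with Δψ = ln[tan(π/4+φ₂/2)/tan(π/4+φ₁/2)] = +0.3578, Δλ = -0.0995 → C = 344.46°
d = R·|Δφ| / |cos C| = 6358·0.18151 / 0.96345 = 1198 km

1198 km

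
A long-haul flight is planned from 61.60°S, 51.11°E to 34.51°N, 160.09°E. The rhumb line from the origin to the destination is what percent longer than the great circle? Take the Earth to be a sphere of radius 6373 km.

Great circle: σ = 2.2470 rad → d_gc = Rσ = 14320.1 km
Rhumb: Δφ = +1.6774, Δλ = +1.9021, Δψ = +2.0166, q = Δφ/Δψ = 0.8318 → d_rh = R√(Δφ²+q²Δλ²) = 14695.2 km
Excess = (14695.2 − 14320.1) / 14320.1 = 375.1 / 14320.1 = 2.62% ≈ 2.6%

2.6%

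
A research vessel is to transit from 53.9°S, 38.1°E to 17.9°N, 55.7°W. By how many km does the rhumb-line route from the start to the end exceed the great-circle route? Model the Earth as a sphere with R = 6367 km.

Great circle: cos σ = sin φ₁ sin φ₂ + cos φ₁ cos φ₂ cos Δλ,  σ = 1.8603 rad → d_gc = 11844.68 km
Rhumb line: Δψ = +1.4388, q = Δφ/Δψ = 0.8709, d_rh = R√(Δφ²+q²Δλ²) = 12086.23 km
Excess = 12086.23 − 11844.68 = 241.55 ≈ 242 km

242 km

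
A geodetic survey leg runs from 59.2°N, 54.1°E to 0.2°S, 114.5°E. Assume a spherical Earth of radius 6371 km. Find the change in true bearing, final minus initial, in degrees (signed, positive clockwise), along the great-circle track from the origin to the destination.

+36.5°

At departure: θ₁ = atan2(sin Δλ cos φ₂, cos φ₁ sin φ₂ − sin φ₁ cos φ₂ cos Δλ) = 116.11°
At arrival: θ₂ = atan2(sin Δλ cos φ₁, −cos φ₂ sin φ₁ + sin φ₂ cos φ₁ cos Δλ) = 152.63°
Δθ = θ₂ − θ₁ = +36.5°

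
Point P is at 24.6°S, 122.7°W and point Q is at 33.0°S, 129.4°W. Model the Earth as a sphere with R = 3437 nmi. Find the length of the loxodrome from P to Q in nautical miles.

Δψ = ln[tan(π/4+φ₂/2)/tan(π/4+φ₁/2)] = -0.1675;  Δφ = -0.1466 rad,  Δλ = -0.1169 rad
q = Δφ/Δψ = 0.8750
d = R·√(Δφ² + q²Δλ²) = 3437·0.17879 = 614 nmi

614 nmi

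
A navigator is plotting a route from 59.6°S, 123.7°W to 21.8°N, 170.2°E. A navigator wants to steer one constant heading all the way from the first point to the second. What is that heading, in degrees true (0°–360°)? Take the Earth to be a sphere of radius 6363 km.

325.7°

Meridional parts: M(φ₁)=-1.3031, M(φ₂)=+0.3900 → ΔM = +1.6931;  Δλ = -1.1537 rad
tan C = Δλ / ΔM = -0.6814 → C = 325.73°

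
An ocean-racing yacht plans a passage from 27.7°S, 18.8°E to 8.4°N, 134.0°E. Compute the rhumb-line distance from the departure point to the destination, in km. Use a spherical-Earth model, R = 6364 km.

13024 km

Rhumb course C = atan2(Δλ, Δψ) with Δψ = ln[tan(π/4+φ₂/2)/tan(π/4+φ₁/2)] = +0.6506, Δλ = +2.0106 → C = 72.07°
d = R·|Δφ| / |cos C| = 6364·0.63006 / 0.30787 = 13024 km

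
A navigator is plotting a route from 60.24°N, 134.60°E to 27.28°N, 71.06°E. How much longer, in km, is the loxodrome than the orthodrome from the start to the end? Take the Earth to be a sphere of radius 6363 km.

164 km

Great circle: cos σ = sin φ₁ sin φ₂ + cos φ₁ cos φ₂ cos Δλ,  σ = 0.9342 rad → d_gc = 5944.3 km
Rhumb line: Δψ = -0.8302, q = Δφ/Δψ = 0.6930, d_rh = R√(Δφ²+q²Δλ²) = 6108.1 km
Excess = 6108.1 − 5944.3 = 163.8 ≈ 164 km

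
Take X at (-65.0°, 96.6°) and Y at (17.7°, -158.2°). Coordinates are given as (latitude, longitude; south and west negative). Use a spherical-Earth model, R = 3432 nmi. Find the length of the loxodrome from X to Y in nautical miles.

Rhumb course C = atan2(Δλ, Δψ) with Δψ = ln[tan(π/4+φ₂/2)/tan(π/4+φ₁/2)] = +1.8204, Δλ = +1.8361 → C = 45.25°
d = R·|Δφ| / |cos C| = 3432·1.44339 / 0.70407 = 7036 nmi

7036 nmi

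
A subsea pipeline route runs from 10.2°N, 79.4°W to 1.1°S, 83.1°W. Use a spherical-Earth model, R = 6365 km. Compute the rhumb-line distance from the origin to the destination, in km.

1320 km

Rhumb course C = atan2(Δλ, Δψ) with Δψ = ln[tan(π/4+φ₂/2)/tan(π/4+φ₁/2)] = -0.1982, Δλ = -0.0646 → C = 198.05°
d = R·|Δφ| / |cos C| = 6365·0.19722 / 0.95079 = 1320 km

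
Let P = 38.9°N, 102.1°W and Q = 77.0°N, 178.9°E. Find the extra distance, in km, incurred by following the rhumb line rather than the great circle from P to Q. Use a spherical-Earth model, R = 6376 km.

Great circle: cos σ = sin φ₁ sin φ₂ + cos φ₁ cos φ₂ cos Δλ,  σ = 0.8694 rad → d_gc = 5543.4 km
Rhumb line: Δψ = +1.4341, q = Δφ/Δψ = 0.4637, d_rh = R√(Δφ²+q²Δλ²) = 5881.7 km
Excess = 5881.7 − 5543.4 = 338.3 ≈ 338 km

338 km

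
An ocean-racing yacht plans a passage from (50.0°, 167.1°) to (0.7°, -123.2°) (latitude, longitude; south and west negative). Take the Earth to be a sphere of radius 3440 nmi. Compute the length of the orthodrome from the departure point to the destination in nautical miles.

cos σ = sin φ₁ sin φ₂ + cos φ₁ cos φ₂ cos Δλ
      = sin(50.00°)sin(0.70°) + cos(50.00°)cos(0.70°)cos(69.70°) = 0.2323
σ = 76.565° → d = Rσ = 3440·1.33631 = 4597 nmi

4597 nmi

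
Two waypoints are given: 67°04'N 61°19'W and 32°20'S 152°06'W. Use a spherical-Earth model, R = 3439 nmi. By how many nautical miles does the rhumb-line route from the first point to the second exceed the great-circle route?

170 nmi

Great circle: cos σ = sin φ₁ sin φ₂ + cos φ₁ cos φ₂ cos Δλ,  σ = 2.0910 rad → d_gc = 7191.0 nmi
Rhumb line: Δψ = -2.1922, q = Δφ/Δψ = 0.7914, d_rh = R√(Δφ²+q²Δλ²) = 7361.4 nmi
Excess = 7361.4 − 7191.0 = 170.4 ≈ 170 nmi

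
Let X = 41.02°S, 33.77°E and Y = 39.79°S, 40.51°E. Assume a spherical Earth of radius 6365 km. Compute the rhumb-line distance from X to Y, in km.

586 km

Rhumb course C = atan2(Δλ, Δψ) with Δψ = ln[tan(π/4+φ₂/2)/tan(π/4+φ₁/2)] = +0.0282, Δλ = +0.1176 → C = 76.52°
d = R·|Δφ| / |cos C| = 6365·0.02147 / 0.23307 = 586 km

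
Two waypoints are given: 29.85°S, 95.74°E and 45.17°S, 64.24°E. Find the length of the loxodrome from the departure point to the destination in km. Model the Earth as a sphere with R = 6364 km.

Δψ = ln[tan(π/4+φ₂/2)/tan(π/4+φ₁/2)] = -0.3393;  Δφ = -0.2674 rad,  Δλ = -0.5498 rad
q = Δφ/Δψ = 0.7881
d = R·√(Δφ² + q²Δλ²) = 6364·0.50913 = 3240 km

3240 km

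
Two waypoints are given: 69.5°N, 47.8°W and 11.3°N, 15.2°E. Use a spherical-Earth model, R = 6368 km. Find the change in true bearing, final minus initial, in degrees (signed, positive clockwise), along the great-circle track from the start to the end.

Initial bearing θ₁ = atan2(sin Δλ cos φ₂, cos φ₁ sin φ₂ − sin φ₁ cos φ₂ cos Δλ) = 111.74°
Final bearing θ₂ = (initial bearing from the destination back to the start) + 180° = 160.63°
Δθ = θ₂ − θ₁ = +48.9°

+48.9°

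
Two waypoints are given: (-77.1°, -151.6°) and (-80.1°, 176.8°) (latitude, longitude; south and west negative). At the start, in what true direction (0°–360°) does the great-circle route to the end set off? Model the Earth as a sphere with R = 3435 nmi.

N = sin Δλ·cos φ₂ = -0.0901;  D = cos φ₁ sin φ₂ − sin φ₁ cos φ₂ cos Δλ = -0.0772
initial course = atan2(N, D) = 229.41°

229.4°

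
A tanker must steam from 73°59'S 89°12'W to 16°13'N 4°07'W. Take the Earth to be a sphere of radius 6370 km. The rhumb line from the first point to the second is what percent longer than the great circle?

Great circle: σ = 1.8191 rad → d_gc = Rσ = 11587.4 km
Rhumb: Δφ = +1.5743, Δλ = +1.4850, Δψ = +2.2481, q = Δφ/Δψ = 0.7003 → d_rh = R√(Δφ²+q²Δλ²) = 12018.5 km
Excess = (12018.5 − 11587.4) / 11587.4 = 431.1 / 11587.4 = 3.72% ≈ 3.7%

3.7%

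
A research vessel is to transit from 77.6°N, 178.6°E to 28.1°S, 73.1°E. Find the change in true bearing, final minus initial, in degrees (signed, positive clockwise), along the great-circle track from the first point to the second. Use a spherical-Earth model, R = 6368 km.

At departure: θ₁ = atan2(sin Δλ cos φ₂, cos φ₁ sin φ₂ − sin φ₁ cos φ₂ cos Δλ) = 278.64°
At arrival: θ₂ = atan2(sin Δλ cos φ₁, −cos φ₂ sin φ₁ + sin φ₂ cos φ₁ cos Δλ) = 193.93°
Δθ = θ₂ − θ₁ = -84.7°

-84.7°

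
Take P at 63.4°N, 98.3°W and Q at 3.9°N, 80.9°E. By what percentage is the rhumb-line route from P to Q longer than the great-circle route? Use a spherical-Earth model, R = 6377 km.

Great circle: σ = 1.9669 rad → d_gc = Rσ = 12543.2 km
Rhumb: Δφ = -1.0385, Δλ = +3.1276, Δψ = -1.3742, q = Δφ/Δψ = 0.7557 → d_rh = R√(Δφ²+q²Δλ²) = 16463.3 km
Excess = (16463.3 − 12543.2) / 12543.2 = 3920.1 / 12543.2 = 31.253% ≈ 31.3%

31.3%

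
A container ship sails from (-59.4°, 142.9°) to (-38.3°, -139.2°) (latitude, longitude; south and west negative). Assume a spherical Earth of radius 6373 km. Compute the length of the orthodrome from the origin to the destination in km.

cos σ = sin φ₁ sin φ₂ + cos φ₁ cos φ₂ cos Δλ
      = sin(-59.40°)sin(-38.30°) + cos(-59.40°)cos(-38.30°)cos(77.90°) = 0.6172
σ = 51.887° → d = Rσ = 6373·0.90561 = 5771 km

5771 km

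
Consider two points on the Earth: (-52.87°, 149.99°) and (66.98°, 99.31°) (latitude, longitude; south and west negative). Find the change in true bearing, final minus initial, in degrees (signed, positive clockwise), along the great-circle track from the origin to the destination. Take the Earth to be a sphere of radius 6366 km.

-13.2°

At departure: θ₁ = atan2(sin Δλ cos φ₂, cos φ₁ sin φ₂ − sin φ₁ cos φ₂ cos Δλ) = 338.11°
At arrival: θ₂ = atan2(sin Δλ cos φ₁, −cos φ₂ sin φ₁ + sin φ₂ cos φ₁ cos Δλ) = 324.87°
Δθ = θ₂ − θ₁ = -13.2°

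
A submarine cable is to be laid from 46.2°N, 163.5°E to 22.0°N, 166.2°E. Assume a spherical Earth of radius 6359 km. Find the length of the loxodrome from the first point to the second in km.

2697 km

Δψ = ln[tan(π/4+φ₂/2)/tan(π/4+φ₁/2)] = -0.5175;  Δφ = -0.4224 rad,  Δλ = +0.0471 rad
q = Δφ/Δψ = 0.8161
d = R·√(Δφ² + q²Δλ²) = 6359·0.42412 = 2697 km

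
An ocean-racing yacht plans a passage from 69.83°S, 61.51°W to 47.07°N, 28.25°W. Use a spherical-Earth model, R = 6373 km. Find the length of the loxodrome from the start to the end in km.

Rhumb course C = atan2(Δλ, Δψ) with Δψ = ln[tan(π/4+φ₂/2)/tan(π/4+φ₁/2)] = +2.6602, Δλ = +0.5805 → C = 12.31°
d = R·|Δφ| / |cos C| = 6373·2.04029 / 0.97701 = 13309 km

13309 km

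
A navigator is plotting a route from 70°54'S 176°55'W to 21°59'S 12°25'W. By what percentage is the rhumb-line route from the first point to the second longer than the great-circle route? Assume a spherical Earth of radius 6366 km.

29.9%

Great circle: σ = 1.5094 rad → d_gc = Rσ = 9609.0 km
Rhumb: Δφ = +0.8538, Δλ = +2.8711, Δψ = +1.3889, q = Δφ/Δψ = 0.6147 → d_rh = R√(Δφ²+q²Δλ²) = 12480.5 km
Excess = (12480.5 − 9609.0) / 9609.0 = 2871.5 / 9609.0 = 29.88% ≈ 29.9%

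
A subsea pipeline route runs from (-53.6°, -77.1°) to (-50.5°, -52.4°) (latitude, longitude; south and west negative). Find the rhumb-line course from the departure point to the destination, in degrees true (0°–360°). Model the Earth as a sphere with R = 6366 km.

Δψ = ln[tan(π/4+φ₂/2)/tan(π/4+φ₁/2)] = +0.0880
Δλ = +0.4311 rad (taken the short way round)
course = atan2(Δλ, Δψ) = 78.46°

78.5°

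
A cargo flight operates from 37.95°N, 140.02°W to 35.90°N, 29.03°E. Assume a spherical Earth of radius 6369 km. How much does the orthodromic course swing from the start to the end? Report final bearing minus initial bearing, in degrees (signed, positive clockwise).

Initial bearing θ₁ = atan2(sin Δλ cos φ₂, cos φ₁ sin φ₂ − sin φ₁ cos φ₂ cos Δλ) = 9.19°
Final bearing θ₂ = (initial bearing from the destination back to the start) + 180° = 171.06°
Δθ = θ₂ − θ₁ = +161.9°

+161.9°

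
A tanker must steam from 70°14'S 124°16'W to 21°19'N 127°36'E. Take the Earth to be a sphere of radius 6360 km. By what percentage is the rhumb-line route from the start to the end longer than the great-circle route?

Great circle: σ = 2.0266 rad → d_gc = Rσ = 12889.0 km
Rhumb: Δφ = +1.5978, Δλ = -1.8873, Δψ = +2.1283, q = Δφ/Δψ = 0.7508 → d_rh = R√(Δφ²+q²Δλ²) = 13582.3 km
Excess = (13582.3 − 12889.0) / 12889.0 = 693.3 / 12889.0 = 5.38% ≈ 5.4%

5.4%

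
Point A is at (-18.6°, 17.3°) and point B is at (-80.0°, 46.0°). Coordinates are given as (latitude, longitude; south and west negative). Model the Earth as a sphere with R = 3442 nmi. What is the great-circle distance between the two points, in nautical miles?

Haversine: a = sin²(Δφ/2)+cos φ₁ cos φ₂ sin²(Δλ/2) = 0.27076;  σ = 2·atan2(√a,√(1−a))
σ = 62.711° → d = Rσ = 3442·1.09452 = 3767 nmi

3767 nmi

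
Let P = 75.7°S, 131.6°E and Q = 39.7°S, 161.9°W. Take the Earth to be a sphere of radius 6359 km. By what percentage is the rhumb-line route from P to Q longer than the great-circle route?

4.2%

Great circle: σ = 0.8027 rad → d_gc = Rσ = 5104.5 km
Rhumb: Δφ = +0.6283, Δλ = +1.1606, Δψ = +1.3198, q = Δφ/Δψ = 0.4761 → d_rh = R√(Δφ²+q²Δλ²) = 5320.7 km
Excess = (5320.7 − 5104.5) / 5104.5 = 216.2 / 5104.5 = 4.24% ≈ 4.2%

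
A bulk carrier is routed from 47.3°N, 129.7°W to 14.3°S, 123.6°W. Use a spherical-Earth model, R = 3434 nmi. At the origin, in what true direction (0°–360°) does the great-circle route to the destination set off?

173.3°

N = sin Δλ·cos φ₂ = +0.1030;  D = cos φ₁ sin φ₂ − sin φ₁ cos φ₂ cos Δλ = -0.8756
initial course = atan2(N, D) = 173.29°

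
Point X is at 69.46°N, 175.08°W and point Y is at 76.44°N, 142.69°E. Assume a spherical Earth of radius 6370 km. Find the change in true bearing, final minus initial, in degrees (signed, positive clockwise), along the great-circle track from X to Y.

-40.6°

Initial bearing θ₁ = atan2(sin Δλ cos φ₂, cos φ₁ sin φ₂ − sin φ₁ cos φ₂ cos Δλ) = 318.56°
Final bearing θ₂ = (initial bearing from the destination back to the start) + 180° = 277.97°
Δθ = θ₂ − θ₁ = -40.6°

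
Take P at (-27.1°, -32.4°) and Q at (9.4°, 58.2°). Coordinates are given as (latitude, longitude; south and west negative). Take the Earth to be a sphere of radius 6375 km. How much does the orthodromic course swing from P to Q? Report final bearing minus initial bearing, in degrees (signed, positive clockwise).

At departure: θ₁ = atan2(sin Δλ cos φ₂, cos φ₁ sin φ₂ − sin φ₁ cos φ₂ cos Δλ) = 81.88°
At arrival: θ₂ = atan2(sin Δλ cos φ₁, −cos φ₂ sin φ₁ + sin φ₂ cos φ₁ cos Δλ) = 63.29°
Δθ = θ₂ − θ₁ = -18.6°

-18.6°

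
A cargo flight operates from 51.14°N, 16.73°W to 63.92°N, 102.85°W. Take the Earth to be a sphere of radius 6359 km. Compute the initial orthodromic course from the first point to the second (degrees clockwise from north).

320.9°

N = sin Δλ·cos φ₂ = -0.4386;  D = cos φ₁ sin φ₂ − sin φ₁ cos φ₂ cos Δλ = +0.5404
initial course = atan2(N, D) = 320.93°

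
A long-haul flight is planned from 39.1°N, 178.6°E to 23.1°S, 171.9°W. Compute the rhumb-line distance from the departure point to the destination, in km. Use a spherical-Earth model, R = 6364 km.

Δψ = ln[tan(π/4+φ₂/2)/tan(π/4+φ₁/2)] = -1.1571;  Δφ = -1.0856 rad,  Δλ = +0.1658 rad
q = Δφ/Δψ = 0.9382
d = R·√(Δφ² + q²Δλ²) = 6364·1.09668 = 6979 km

6979 km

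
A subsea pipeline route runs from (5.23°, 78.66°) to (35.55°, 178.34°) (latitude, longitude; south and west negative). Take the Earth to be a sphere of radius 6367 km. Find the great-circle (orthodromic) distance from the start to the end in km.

cos σ = sin φ₁ sin φ₂ + cos φ₁ cos φ₂ cos Δλ
      = sin(5.23°)sin(35.55°) + cos(5.23°)cos(35.55°)cos(99.68°) = -0.0832
σ = 94.775° → d = Rσ = 6367·1.65413 = 10532 km

10532 km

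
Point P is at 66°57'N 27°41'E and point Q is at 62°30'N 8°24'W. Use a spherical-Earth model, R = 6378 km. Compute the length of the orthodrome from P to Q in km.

Haversine: a = sin²(Δφ/2)+cos φ₁ cos φ₂ sin²(Δλ/2) = 0.01885;  σ = 2·atan2(√a,√(1−a))
σ = 15.782° → d = Rσ = 6378·0.27545 = 1757 km

1757 km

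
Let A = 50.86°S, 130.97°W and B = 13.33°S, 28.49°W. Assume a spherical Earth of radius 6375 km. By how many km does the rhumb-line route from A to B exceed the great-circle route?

Great circle: cos σ = sin φ₁ sin φ₂ + cos φ₁ cos φ₂ cos Δλ,  σ = 1.5247 rad → d_gc = 9719.9 km
Rhumb line: Δψ = +0.7995, q = Δφ/Δψ = 0.8193, d_rh = R√(Δφ²+q²Δλ²) = 10233.0 km
Excess = 10233.0 − 9719.9 = 513.1 ≈ 513 km

513 km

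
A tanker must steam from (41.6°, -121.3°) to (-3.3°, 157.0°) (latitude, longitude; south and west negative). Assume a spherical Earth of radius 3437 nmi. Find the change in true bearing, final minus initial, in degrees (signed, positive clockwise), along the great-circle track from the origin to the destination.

Initial bearing θ₁ = atan2(sin Δλ cos φ₂, cos φ₁ sin φ₂ − sin φ₁ cos φ₂ cos Δλ) = 262.01°
Final bearing θ₂ = (initial bearing from the destination back to the start) + 180° = 227.88°
Δθ = θ₂ − θ₁ = -34.1°

-34.1°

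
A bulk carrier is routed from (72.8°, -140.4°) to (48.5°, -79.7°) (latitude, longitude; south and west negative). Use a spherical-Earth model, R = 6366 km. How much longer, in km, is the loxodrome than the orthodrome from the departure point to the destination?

147 km

Great circle: cos σ = sin φ₁ sin φ₂ + cos φ₁ cos φ₂ cos Δλ,  σ = 0.6243 rad → d_gc = 3974.52 km
Rhumb line: Δψ = -0.9183, q = Δφ/Δψ = 0.4618, d_rh = R√(Δφ²+q²Δλ²) = 4121.98 km
Excess = 4121.98 − 3974.52 = 147.46 ≈ 147 km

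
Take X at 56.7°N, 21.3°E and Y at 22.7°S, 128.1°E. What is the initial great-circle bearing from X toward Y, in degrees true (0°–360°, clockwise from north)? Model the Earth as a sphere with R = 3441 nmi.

θ = atan2( sin Δλ·cos φ₂ ,  cos φ₁ sin φ₂ − sin φ₁ cos φ₂ cos Δλ )
  = atan2(+0.8832, +0.0110) = 89.29°

89.3°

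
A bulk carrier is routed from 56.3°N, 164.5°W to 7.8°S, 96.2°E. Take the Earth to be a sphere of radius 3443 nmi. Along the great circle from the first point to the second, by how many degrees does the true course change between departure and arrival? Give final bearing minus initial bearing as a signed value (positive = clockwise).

At departure: θ₁ = atan2(sin Δλ cos φ₂, cos φ₁ sin φ₂ − sin φ₁ cos φ₂ cos Δλ) = 273.39°
At arrival: θ₂ = atan2(sin Δλ cos φ₁, −cos φ₂ sin φ₁ + sin φ₂ cos φ₁ cos Δλ) = 213.99°
Δθ = θ₂ − θ₁ = -59.4°

-59.4°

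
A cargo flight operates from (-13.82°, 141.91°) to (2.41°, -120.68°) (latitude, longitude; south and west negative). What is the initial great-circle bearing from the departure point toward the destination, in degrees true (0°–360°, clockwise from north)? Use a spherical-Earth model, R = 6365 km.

θ = atan2( sin Δλ·cos φ₂ ,  cos φ₁ sin φ₂ − sin φ₁ cos φ₂ cos Δλ )
  = atan2(+0.9908, +0.0101) = 89.42°

89.4°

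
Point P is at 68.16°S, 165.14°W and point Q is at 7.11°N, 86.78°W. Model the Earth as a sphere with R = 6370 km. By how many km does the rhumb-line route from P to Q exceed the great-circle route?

Great circle: cos σ = sin φ₁ sin φ₂ + cos φ₁ cos φ₂ cos Δλ,  σ = 1.6112 rad → d_gc = 10263.5 km
Rhumb line: Δψ = +1.7698, q = Δφ/Δψ = 0.7423, d_rh = R√(Δφ²+q²Δλ²) = 10575.7 km
Excess = 10575.7 − 10263.5 = 312.2 ≈ 312 km

312 km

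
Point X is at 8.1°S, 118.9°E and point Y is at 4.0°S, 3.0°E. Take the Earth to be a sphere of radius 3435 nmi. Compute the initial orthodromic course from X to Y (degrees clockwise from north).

θ = atan2( sin Δλ·cos φ₂ ,  cos φ₁ sin φ₂ − sin φ₁ cos φ₂ cos Δλ )
  = atan2(-0.8974, -0.1305) = 261.73°

261.7°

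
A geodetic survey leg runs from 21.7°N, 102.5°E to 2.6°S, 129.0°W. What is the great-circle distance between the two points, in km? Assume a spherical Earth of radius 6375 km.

14073 km

cos σ = sin φ₁ sin φ₂ + cos φ₁ cos φ₂ cos Δλ
      = sin(21.70°)sin(-2.60°) + cos(21.70°)cos(-2.60°)cos(128.50°) = -0.5946
σ = 126.482° → d = Rσ = 6375·2.20753 = 14073 km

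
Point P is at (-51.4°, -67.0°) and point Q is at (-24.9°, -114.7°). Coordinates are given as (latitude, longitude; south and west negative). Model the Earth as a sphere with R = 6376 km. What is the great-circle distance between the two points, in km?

4982 km

cos σ = sin φ₁ sin φ₂ + cos φ₁ cos φ₂ cos Δλ
      = sin(-51.40°)sin(-24.90°) + cos(-51.40°)cos(-24.90°)cos(-47.70°) = 0.7099
σ = 44.773° → d = Rσ = 6376·0.78144 = 4982 km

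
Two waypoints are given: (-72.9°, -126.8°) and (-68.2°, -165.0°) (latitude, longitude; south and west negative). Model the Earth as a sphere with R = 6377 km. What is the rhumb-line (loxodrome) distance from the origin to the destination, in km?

Δψ = ln[tan(π/4+φ₂/2)/tan(π/4+φ₁/2)] = +0.2475;  Δφ = +0.0820 rad,  Δλ = -0.6667 rad
q = Δφ/Δψ = 0.3314
d = R·√(Δφ² + q²Δλ²) = 6377·0.23568 = 1503 km

1503 km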